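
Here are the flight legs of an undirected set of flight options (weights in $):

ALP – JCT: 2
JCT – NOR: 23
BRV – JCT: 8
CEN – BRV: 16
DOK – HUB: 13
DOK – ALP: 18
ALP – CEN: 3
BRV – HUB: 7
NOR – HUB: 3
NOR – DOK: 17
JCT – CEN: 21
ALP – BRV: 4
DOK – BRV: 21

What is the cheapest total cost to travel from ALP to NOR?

Shortest distances from ALP:
ALP: 0
JCT: 2  (via ALP)
CEN: 3  (via ALP)
BRV: 4  (via ALP)
HUB: 11  (via BRV)
NOR: 14  (via HUB)
Shortest route: ALP–BRV–HUB–NOR = $14.

$14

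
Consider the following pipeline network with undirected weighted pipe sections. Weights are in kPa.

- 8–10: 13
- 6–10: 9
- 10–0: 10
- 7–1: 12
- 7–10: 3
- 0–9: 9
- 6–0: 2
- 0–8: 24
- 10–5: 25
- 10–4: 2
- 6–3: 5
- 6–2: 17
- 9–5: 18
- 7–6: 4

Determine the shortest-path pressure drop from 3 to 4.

14 kPa

Shortest distances from 3:
3: 0
6: 5  (via 3)
0: 7  (via 6)
7: 9  (via 6)
10: 12  (via 7)
4: 14  (via 10)
Shortest route: 3 → 6 → 7 → 10 → 4 = 14 kPa.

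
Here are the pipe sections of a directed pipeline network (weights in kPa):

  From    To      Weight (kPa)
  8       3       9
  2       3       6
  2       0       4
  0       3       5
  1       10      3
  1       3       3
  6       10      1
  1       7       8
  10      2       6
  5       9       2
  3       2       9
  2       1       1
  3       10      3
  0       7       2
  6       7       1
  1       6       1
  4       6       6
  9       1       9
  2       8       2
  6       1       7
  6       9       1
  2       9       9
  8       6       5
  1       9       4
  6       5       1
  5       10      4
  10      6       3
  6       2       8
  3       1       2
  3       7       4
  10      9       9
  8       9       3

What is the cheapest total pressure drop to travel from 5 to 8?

Running Dijkstra from 5:
5: 0
9: 2  (via 5)
10: 4  (via 5)
6: 7  (via 10)
7: 8  (via 6)
2: 10  (via 10)
1: 11  (via 9)
8: 12  (via 2)
Shortest route: 5–10–2–8 = 12 kPa.

12 kPa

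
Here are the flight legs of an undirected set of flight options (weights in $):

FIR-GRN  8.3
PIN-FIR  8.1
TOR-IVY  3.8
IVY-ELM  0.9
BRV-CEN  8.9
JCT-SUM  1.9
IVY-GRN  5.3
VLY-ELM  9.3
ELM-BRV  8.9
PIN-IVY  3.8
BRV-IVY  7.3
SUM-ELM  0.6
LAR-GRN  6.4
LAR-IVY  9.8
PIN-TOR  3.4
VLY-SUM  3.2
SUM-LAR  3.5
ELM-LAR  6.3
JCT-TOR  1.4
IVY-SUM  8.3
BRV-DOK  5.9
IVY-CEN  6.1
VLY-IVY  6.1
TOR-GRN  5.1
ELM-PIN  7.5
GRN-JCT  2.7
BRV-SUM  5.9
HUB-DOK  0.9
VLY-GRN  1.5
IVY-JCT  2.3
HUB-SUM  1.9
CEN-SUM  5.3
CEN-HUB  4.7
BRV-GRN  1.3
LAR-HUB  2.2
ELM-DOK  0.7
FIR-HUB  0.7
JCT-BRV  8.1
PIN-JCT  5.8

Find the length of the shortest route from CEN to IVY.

$6.1

Shortest distances from CEN:
CEN: 0
HUB: 4.7  (via CEN)
SUM: 5.3  (via CEN)
FIR: 5.4  (via HUB)
DOK: 5.6  (via HUB)
ELM: 5.9  (via SUM)
IVY: 6.1  (via CEN)
Shortest route: CEN–IVY = $6.1.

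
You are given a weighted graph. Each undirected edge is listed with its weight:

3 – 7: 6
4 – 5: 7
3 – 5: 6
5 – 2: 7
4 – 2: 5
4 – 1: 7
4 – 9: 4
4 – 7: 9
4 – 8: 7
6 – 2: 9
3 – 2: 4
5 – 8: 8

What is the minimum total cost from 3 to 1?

16

Compare a few routes:
3–7–4–1: 6+9+7 = 22
3–2–5–4–1: 4+7+7+7 = 25
3–2–4–1: 4+5+7 = 16
3–5–4–1: 6+7+7 = 20
The minimum is 16 via 3–2–4–1.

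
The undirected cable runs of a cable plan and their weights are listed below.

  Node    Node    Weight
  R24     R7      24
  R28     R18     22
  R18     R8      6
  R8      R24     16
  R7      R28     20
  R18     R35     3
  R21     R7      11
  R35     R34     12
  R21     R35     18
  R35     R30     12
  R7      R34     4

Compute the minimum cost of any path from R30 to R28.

37

Candidate routes:
R30 - R35 - R21 - R7 - R28: 12+18+11+20 = 61
R30 - R35 - R18 - R28: 12+3+22 = 37
R30 - R35 - R34 - R7 - R28: 12+12+4+20 = 48
Cheapest is R30 - R35 - R18 - R28 at 37.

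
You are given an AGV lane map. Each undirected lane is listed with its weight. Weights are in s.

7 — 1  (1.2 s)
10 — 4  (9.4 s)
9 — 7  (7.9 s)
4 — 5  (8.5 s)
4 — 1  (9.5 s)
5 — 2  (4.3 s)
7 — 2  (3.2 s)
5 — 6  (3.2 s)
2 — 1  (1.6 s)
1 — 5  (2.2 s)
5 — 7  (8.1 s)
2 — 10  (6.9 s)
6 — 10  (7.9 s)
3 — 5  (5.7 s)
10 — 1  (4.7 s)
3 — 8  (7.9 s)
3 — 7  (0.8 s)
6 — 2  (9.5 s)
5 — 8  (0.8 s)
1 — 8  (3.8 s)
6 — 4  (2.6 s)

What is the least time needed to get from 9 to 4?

17.1 s

Running Dijkstra from 9:
9: 0
7: 7.9  (via 9)
3: 8.7  (via 7)
1: 9.1  (via 7)
2: 10.7  (via 1)
5: 11.3  (via 1)
8: 12.1  (via 5)
10: 13.8  (via 1)
6: 14.5  (via 5)
4: 17.1  (via 6)
Shortest route: 9 → 7 → 1 → 5 → 6 → 4 = 17.1 s.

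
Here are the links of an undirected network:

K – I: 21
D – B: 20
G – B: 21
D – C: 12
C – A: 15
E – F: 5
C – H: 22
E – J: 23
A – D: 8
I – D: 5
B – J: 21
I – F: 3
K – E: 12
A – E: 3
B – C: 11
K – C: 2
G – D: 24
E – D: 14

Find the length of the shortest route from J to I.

31

Shortest distances from J:
J: 0
B: 21  (via J)
E: 23  (via J)
A: 26  (via E)
F: 28  (via E)
I: 31  (via F)
Shortest route: J–E–F–I = 31.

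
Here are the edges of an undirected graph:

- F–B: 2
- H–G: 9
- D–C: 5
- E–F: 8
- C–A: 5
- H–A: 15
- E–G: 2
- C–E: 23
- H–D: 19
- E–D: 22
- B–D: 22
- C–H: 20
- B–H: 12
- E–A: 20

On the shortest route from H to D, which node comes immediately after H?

Compare a few routes:
H - D: 19 = 19
H - C - D: 20+5 = 25
Cheapest is H - D at 19.
So from H the first move is to D.

D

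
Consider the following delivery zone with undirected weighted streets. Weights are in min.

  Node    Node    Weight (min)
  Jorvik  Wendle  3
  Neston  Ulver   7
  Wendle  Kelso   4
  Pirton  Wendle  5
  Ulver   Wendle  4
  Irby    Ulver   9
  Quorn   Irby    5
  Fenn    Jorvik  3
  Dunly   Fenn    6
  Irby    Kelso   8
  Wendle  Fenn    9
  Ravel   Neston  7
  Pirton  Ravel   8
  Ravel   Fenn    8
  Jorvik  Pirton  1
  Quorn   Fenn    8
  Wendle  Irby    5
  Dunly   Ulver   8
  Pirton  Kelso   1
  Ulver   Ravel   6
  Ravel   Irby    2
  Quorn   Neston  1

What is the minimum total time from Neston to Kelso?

14 min

Compare a few routes:
Neston → Ulver → Wendle → Kelso: 7+4+4 = 15
Neston → Quorn → Irby → Kelso: 1+5+8 = 14
The minimum is 14 min via Neston → Quorn → Irby → Kelso.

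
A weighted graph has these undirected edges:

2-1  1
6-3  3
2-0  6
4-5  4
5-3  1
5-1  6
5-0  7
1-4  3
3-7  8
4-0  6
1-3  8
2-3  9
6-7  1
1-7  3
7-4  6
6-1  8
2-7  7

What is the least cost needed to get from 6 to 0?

11

Running Dijkstra from 6:
6: 0
7: 1  (via 6)
3: 3  (via 6)
1: 4  (via 7)
5: 4  (via 3)
2: 5  (via 1)
4: 7  (via 7)
0: 11  (via 5)
Shortest route: 6 → 3 → 5 → 0 = 11.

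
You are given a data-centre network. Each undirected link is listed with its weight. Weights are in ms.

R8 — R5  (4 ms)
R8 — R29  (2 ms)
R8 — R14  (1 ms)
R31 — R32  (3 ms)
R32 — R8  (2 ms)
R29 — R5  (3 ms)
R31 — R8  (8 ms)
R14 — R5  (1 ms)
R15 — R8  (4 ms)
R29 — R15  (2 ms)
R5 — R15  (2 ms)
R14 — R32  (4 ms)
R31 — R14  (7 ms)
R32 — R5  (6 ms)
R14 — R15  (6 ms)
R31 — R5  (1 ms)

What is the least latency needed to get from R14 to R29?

3 ms

Enumerating some paths:
R14–R8–R29: 1+2 = 3
R14–R5–R29: 1+3 = 4
Cheapest is R14–R8–R29 at 3 ms.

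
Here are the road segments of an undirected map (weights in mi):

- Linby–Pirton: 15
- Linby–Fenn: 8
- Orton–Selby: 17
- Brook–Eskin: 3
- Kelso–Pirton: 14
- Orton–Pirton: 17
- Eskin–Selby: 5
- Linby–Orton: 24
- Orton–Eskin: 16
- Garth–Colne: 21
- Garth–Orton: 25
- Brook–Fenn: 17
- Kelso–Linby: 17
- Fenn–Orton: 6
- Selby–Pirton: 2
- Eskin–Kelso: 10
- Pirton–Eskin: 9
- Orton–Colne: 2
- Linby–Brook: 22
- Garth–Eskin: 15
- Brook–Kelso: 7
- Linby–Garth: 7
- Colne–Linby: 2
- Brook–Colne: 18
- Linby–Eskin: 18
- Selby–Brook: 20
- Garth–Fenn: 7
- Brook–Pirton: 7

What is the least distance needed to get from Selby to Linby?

17 mi

Enumerating some paths:
Selby - Orton - Colne - Linby: 17+2+2 = 21
Selby - Eskin - Linby: 5+18 = 23
Selby - Pirton - Linby: 2+15 = 17
Cheapest is Selby - Pirton - Linby at 17 mi.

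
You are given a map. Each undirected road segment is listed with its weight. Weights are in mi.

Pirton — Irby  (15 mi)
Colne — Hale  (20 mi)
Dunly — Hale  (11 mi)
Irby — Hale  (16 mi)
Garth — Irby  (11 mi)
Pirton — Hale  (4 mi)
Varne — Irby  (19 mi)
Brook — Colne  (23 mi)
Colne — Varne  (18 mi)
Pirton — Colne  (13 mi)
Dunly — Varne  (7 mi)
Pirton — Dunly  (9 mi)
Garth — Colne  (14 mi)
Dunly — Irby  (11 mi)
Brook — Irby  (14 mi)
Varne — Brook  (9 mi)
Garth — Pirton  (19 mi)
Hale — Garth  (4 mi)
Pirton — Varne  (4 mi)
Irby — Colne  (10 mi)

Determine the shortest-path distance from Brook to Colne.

Settle nodes by increasing distance from Brook:
Brook: 0
Varne: 9  (via Brook)
Pirton: 13  (via Varne)
Irby: 14  (via Brook)
Dunly: 16  (via Varne)
Hale: 17  (via Pirton)
Garth: 21  (via Hale)
Colne: 23  (via Brook)
Shortest route: Brook → Colne = 23 mi.

23 mi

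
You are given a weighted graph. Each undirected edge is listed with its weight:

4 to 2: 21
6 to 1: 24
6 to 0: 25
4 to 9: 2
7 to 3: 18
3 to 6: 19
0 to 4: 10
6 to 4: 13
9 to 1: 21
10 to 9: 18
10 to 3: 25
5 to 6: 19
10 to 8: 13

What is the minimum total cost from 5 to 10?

Candidate routes:
5–6–0–4–9–10: 19+25+10+2+18 = 74
5–6–3–10: 19+19+25 = 63
5–6–4–9–10: 19+13+2+18 = 52
The minimum is 52 via 5–6–4–9–10.

52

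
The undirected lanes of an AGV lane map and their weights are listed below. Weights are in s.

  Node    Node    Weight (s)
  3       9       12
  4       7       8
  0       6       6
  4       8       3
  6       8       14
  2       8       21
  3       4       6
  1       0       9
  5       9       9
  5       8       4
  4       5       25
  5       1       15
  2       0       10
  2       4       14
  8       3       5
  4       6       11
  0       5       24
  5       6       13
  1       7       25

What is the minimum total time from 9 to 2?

30 s

Candidate routes:
9 → 5 → 8 → 2: 9+4+21 = 34
9 → 3 → 4 → 2: 12+6+14 = 32
9 → 3 → 8 → 4 → 2: 12+5+3+14 = 34
9 → 5 → 8 → 4 → 2: 9+4+3+14 = 30
Cheapest is 9 → 5 → 8 → 4 → 2 at 30 s.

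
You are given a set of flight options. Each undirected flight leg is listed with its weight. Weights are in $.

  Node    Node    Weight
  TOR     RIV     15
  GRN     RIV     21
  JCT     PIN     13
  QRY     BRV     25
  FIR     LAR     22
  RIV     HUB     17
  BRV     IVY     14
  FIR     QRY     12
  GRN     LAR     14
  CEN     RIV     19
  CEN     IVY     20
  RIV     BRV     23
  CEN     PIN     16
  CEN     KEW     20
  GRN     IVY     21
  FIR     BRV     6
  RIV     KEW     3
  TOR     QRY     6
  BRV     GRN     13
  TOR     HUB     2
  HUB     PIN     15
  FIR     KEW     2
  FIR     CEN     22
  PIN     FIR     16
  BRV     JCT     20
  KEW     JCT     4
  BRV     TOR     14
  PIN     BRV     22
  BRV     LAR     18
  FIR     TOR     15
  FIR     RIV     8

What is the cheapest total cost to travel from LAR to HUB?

Running Dijkstra from LAR:
LAR: 0
GRN: 14  (via LAR)
BRV: 18  (via LAR)
FIR: 22  (via LAR)
KEW: 24  (via FIR)
RIV: 27  (via KEW)
JCT: 28  (via KEW)
TOR: 32  (via BRV)
IVY: 32  (via BRV)
QRY: 34  (via FIR)
HUB: 34  (via TOR)
Shortest route: LAR–BRV–TOR–HUB = $34.

$34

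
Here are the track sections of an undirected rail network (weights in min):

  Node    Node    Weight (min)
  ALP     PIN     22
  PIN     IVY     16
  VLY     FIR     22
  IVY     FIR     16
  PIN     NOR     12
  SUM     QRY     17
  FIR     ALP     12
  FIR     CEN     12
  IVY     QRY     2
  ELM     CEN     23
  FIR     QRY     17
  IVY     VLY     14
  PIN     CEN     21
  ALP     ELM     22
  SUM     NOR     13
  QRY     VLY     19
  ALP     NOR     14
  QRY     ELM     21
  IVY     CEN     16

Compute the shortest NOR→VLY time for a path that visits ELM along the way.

Best NOR to ELM: NOR → ALP → ELM costing 36
Shortest ELM→VLY: ELM → QRY → IVY → VLY = 37
Total via ELM: 36 + 37 = 73 min.

73 min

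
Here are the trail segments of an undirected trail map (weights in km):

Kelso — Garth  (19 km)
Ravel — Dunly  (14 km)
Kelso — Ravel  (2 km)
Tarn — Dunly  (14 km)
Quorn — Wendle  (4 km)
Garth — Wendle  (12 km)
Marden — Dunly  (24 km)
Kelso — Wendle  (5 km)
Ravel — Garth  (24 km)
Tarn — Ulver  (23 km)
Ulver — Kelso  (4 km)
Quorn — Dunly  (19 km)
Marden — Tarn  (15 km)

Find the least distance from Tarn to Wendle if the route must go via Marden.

Best Tarn to Marden: Tarn–Marden costing 15
Best Marden to Wendle: Marden–Dunly–Ravel–Kelso–Wendle costing 45
Total via Marden: 15 + 45 = 60 km.

60 km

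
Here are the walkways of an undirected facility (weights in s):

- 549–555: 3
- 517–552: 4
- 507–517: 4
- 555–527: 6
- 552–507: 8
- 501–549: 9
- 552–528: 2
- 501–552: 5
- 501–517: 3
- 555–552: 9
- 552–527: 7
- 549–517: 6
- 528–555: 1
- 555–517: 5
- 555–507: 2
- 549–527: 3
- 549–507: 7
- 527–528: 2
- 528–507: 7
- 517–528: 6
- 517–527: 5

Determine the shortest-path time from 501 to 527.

8 s

Compare a few routes:
501–552–528–527: 5+2+2 = 9
501–517–527: 3+5 = 8
The minimum is 8 s via 501–517–527.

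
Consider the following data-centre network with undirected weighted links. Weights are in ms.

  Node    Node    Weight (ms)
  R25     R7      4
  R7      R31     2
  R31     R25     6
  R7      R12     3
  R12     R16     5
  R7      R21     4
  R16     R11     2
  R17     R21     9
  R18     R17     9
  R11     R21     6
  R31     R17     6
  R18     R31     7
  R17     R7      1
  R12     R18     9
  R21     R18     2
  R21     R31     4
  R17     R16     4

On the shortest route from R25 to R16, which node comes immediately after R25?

Enumerating some paths:
R25 - R7 - R12 - R16: 4+3+5 = 12
R25 - R7 - R17 - R16: 4+1+4 = 9
Cheapest is R25 - R7 - R17 - R16 at 9 ms.
So from R25 the first move is to R7.

R7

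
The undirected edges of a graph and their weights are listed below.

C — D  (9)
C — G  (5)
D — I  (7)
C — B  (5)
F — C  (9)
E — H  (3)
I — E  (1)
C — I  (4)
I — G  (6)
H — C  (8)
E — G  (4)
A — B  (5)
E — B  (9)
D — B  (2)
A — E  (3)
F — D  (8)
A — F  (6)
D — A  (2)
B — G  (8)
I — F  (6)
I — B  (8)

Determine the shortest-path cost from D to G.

9

Enumerating some paths:
D–A–E–G: 2+3+4 = 9
D–I–E–G: 7+1+4 = 12
D–A–E–I–G: 2+3+1+6 = 12
D–B–G: 2+8 = 10
The minimum is 9 via D–A–E–G.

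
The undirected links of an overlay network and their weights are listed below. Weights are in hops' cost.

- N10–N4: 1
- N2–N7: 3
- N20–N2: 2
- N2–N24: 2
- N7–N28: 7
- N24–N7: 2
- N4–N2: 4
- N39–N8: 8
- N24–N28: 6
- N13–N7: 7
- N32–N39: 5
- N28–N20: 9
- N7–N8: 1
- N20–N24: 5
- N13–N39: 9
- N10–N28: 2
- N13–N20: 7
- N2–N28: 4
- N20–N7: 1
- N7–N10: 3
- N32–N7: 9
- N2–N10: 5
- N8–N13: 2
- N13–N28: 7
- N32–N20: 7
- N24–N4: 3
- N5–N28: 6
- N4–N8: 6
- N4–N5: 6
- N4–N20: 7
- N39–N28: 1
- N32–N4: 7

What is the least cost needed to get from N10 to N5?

7 hops' cost

Compare a few routes:
N10–N4–N5: 1+6 = 7
N10–N28–N5: 2+6 = 8
Cheapest is N10–N4–N5 at 7 hops' cost.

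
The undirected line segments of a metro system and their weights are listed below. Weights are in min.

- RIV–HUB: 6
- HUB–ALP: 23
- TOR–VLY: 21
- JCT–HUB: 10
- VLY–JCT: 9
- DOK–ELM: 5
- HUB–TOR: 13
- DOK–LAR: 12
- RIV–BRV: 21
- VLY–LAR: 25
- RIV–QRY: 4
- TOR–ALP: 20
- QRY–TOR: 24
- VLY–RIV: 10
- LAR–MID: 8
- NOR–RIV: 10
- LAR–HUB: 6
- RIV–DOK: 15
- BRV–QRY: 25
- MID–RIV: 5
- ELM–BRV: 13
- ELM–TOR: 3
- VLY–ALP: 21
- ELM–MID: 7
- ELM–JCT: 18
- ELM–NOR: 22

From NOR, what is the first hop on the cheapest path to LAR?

RIV

Candidate routes:
NOR - RIV - DOK - LAR: 10+15+12 = 37
NOR - RIV - HUB - LAR: 10+6+6 = 22
NOR - ELM - MID - LAR: 22+7+8 = 37
NOR - RIV - MID - LAR: 10+5+8 = 23
The minimum is 22 min via NOR - RIV - HUB - LAR.
So from NOR the first move is to RIV.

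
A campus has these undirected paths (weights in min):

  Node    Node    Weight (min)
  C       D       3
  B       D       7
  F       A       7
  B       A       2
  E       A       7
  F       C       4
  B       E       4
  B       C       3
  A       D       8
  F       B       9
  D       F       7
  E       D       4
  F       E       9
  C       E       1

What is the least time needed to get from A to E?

6 min

Compare a few routes:
A–E: 7 = 7
A–B–E: 2+4 = 6
A–F–C–E: 7+4+1 = 12
The minimum is 6 min via A–B–E.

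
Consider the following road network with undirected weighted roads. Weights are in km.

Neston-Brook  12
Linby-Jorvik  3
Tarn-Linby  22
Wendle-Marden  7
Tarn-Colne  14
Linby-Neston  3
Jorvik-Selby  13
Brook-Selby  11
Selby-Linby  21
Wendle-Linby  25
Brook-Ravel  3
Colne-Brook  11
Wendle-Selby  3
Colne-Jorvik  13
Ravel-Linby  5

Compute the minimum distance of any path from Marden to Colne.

32 km

Shortest distances from Marden:
Marden: 0
Wendle: 7  (via Marden)
Selby: 10  (via Wendle)
Brook: 21  (via Selby)
Jorvik: 23  (via Selby)
Ravel: 24  (via Brook)
Linby: 26  (via Jorvik)
Neston: 29  (via Linby)
Colne: 32  (via Brook)
Shortest route: Marden → Wendle → Selby → Brook → Colne = 32 km.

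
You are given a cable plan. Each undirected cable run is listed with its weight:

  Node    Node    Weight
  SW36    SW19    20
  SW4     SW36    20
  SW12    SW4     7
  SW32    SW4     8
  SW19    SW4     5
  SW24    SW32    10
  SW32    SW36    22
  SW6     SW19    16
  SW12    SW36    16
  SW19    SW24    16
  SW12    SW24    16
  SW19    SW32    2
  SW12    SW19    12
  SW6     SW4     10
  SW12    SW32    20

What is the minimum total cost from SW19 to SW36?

Settle nodes by increasing distance from SW19:
SW19: 0
SW32: 2  (via SW19)
SW4: 5  (via SW19)
SW24: 12  (via SW32)
SW12: 12  (via SW19)
SW6: 15  (via SW4)
SW36: 20  (via SW19)
Shortest route: SW19–SW36 = 20.

20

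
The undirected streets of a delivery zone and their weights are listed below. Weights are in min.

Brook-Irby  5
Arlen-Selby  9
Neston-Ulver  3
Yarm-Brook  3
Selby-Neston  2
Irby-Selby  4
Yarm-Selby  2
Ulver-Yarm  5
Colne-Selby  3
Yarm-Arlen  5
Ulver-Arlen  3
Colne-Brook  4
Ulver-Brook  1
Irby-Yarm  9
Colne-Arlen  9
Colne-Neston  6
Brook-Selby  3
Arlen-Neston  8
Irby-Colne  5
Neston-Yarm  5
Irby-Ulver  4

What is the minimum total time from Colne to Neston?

5 min

Shortest distances from Colne:
Colne: 0
Selby: 3  (via Colne)
Brook: 4  (via Colne)
Yarm: 5  (via Selby)
Neston: 5  (via Selby)
Shortest route: Colne–Selby–Neston = 5 min.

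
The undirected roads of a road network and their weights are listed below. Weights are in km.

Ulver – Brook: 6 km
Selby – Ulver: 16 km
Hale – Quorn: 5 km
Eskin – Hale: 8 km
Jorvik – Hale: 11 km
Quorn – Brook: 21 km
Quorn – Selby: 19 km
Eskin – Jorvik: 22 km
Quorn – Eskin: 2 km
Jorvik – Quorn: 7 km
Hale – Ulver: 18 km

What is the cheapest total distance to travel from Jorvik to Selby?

Compare a few routes:
Jorvik - Hale - Quorn - Selby: 11+5+19 = 35
Jorvik - Quorn - Selby: 7+19 = 26
Cheapest is Jorvik - Quorn - Selby at 26 km.

26 km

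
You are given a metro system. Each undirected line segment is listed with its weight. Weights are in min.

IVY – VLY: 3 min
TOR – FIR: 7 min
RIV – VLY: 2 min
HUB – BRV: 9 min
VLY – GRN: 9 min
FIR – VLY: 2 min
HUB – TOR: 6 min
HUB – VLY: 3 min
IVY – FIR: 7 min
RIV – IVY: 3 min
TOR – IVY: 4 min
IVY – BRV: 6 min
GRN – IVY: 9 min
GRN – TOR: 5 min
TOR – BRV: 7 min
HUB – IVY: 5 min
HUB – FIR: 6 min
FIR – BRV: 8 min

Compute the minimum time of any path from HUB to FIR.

5 min

Shortest distances from HUB:
HUB: 0
VLY: 3  (via HUB)
FIR: 5  (via VLY)
Shortest route: HUB–VLY–FIR = 5 min.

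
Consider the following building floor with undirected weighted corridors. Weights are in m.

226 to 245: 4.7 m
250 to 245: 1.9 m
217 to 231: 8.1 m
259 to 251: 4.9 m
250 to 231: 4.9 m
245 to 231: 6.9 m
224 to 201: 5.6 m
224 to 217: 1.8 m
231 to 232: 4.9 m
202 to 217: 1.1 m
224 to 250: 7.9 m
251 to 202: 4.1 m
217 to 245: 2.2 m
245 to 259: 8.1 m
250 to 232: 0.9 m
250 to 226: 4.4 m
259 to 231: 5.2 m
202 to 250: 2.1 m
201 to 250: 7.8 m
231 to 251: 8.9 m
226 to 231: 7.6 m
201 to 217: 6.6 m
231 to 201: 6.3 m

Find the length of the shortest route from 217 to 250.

Running Dijkstra from 217:
217: 0
202: 1.1  (via 217)
224: 1.8  (via 217)
245: 2.2  (via 217)
250: 3.2  (via 202)
Shortest route: 217–202–250 = 3.2 m.

3.2 m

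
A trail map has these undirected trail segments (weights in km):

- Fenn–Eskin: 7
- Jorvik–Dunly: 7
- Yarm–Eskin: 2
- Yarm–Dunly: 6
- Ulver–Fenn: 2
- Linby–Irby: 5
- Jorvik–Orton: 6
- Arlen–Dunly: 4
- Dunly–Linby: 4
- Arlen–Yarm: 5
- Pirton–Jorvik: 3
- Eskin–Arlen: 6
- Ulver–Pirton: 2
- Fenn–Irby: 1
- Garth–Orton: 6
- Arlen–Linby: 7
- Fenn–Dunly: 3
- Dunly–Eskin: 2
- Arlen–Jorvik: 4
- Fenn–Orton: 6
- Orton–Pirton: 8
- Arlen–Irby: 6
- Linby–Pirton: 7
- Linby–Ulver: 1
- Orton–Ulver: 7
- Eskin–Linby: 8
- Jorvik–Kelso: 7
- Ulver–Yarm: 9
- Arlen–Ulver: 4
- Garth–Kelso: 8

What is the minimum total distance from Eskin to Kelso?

16 km

Running Dijkstra from Eskin:
Eskin: 0
Dunly: 2  (via Eskin)
Yarm: 2  (via Eskin)
Fenn: 5  (via Dunly)
Arlen: 6  (via Eskin)
Linby: 6  (via Dunly)
Irby: 6  (via Fenn)
Ulver: 7  (via Fenn)
Jorvik: 9  (via Dunly)
Pirton: 9  (via Ulver)
Orton: 11  (via Fenn)
Kelso: 16  (via Jorvik)
Shortest route: Eskin → Dunly → Jorvik → Kelso = 16 km.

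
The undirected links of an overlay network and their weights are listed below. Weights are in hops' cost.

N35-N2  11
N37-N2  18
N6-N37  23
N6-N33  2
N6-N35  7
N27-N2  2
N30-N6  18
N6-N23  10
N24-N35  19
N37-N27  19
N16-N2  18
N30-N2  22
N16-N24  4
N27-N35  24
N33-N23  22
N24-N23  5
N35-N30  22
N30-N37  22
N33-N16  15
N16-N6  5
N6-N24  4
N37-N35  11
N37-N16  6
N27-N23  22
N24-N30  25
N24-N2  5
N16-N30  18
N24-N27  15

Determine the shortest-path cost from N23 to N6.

9 hops' cost

Shortest distances from N23:
N23: 0
N24: 5  (via N23)
N16: 9  (via N24)
N6: 9  (via N24)
Shortest route: N23 → N24 → N6 = 9 hops' cost.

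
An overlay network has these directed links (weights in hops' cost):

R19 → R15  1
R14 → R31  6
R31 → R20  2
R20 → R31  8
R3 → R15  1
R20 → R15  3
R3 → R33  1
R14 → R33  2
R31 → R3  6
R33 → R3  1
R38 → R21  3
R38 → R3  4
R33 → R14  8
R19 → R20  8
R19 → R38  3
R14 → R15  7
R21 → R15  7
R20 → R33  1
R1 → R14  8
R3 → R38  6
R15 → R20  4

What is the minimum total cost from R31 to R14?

Shortest distances from R31:
R31: 0
R20: 2  (via R31)
R33: 3  (via R20)
R3: 4  (via R33)
R15: 5  (via R20)
R38: 10  (via R3)
R14: 11  (via R33)
Shortest route: R31 → R20 → R33 → R14 = 11 hops' cost.

11 hops' cost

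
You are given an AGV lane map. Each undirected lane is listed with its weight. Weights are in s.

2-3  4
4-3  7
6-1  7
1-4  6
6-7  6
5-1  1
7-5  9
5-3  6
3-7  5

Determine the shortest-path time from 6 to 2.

Enumerating some paths:
6–1–5–3–2: 7+1+6+4 = 18
6–7–3–2: 6+5+4 = 15
The minimum is 15 s via 6–7–3–2.

15 s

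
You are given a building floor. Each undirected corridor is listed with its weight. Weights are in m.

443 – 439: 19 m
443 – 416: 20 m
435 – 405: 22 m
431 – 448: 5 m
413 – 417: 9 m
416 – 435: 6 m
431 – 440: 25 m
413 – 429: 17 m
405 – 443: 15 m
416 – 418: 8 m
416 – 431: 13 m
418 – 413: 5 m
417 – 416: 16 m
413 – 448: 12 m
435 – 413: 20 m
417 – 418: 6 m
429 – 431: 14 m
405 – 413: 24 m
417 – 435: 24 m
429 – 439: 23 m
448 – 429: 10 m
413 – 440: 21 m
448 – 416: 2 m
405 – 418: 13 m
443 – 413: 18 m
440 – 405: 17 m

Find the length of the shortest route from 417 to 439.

Candidate routes:
417 - 418 - 413 - 443 - 439: 6+5+18+19 = 48
417 - 413 - 443 - 439: 9+18+19 = 46
417 - 418 - 416 - 448 - 429 - 439: 6+8+2+10+23 = 49
Cheapest is 417 - 413 - 443 - 439 at 46 m.

46 m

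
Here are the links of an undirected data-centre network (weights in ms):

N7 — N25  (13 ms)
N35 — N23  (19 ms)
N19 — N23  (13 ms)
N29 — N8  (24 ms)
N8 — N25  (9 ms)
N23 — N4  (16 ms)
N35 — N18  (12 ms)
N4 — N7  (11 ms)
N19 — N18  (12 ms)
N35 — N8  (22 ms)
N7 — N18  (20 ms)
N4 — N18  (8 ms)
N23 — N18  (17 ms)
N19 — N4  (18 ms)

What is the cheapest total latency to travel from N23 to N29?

65 ms

Candidate routes:
N23 - N35 - N8 - N29: 19+22+24 = 65
N23 - N4 - N7 - N25 - N8 - N29: 16+11+13+9+24 = 73
N23 - N18 - N35 - N8 - N29: 17+12+22+24 = 75
The minimum is 65 ms via N23 - N35 - N8 - N29.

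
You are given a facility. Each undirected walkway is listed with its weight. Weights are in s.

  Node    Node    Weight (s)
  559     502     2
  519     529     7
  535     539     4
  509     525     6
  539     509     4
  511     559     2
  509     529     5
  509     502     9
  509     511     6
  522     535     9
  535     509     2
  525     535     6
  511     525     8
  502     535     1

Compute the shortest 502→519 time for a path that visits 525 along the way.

25 s

Best 502 to 525: 502 → 535 → 525 costing 7
Shortest 525→519: 525 → 509 → 529 → 519 = 18
Total via 525: 7 + 18 = 25 s.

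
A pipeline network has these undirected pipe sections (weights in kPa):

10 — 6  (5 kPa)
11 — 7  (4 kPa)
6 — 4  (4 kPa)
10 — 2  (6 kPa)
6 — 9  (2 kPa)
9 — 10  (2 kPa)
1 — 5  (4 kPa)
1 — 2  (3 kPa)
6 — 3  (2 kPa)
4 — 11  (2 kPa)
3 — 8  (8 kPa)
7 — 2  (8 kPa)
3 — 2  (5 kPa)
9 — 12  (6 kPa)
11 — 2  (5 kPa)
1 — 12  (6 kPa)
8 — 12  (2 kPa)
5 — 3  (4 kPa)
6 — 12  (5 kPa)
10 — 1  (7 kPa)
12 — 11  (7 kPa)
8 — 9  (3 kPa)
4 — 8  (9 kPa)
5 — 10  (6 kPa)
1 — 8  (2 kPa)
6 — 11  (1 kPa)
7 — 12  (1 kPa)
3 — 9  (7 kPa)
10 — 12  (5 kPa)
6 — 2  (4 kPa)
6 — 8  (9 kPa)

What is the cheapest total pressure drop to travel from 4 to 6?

3 kPa

Shortest distances from 4:
4: 0
11: 2  (via 4)
6: 3  (via 11)
Shortest route: 4–11–6 = 3 kPa.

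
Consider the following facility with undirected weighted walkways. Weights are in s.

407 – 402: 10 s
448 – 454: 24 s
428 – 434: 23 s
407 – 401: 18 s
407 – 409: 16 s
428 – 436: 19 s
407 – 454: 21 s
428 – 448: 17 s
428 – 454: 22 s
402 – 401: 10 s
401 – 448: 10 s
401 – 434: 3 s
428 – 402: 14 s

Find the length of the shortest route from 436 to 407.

Shortest distances from 436:
436: 0
428: 19  (via 436)
402: 33  (via 428)
448: 36  (via 428)
454: 41  (via 428)
434: 42  (via 428)
407: 43  (via 402)
Shortest route: 436 → 428 → 402 → 407 = 43 s.

43 s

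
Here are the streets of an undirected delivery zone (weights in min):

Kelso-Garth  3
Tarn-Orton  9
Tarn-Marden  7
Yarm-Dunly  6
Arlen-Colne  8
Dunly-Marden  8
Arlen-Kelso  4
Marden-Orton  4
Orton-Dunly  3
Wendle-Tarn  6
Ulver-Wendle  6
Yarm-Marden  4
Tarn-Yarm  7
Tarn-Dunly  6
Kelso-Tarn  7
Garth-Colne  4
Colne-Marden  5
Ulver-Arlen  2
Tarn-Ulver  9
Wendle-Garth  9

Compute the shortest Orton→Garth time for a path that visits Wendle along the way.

24 min

Shortest Orton→Wendle: Orton → Tarn → Wendle = 15
Shortest Wendle→Garth: Wendle → Garth = 9
Total via Wendle: 15 + 9 = 24 min.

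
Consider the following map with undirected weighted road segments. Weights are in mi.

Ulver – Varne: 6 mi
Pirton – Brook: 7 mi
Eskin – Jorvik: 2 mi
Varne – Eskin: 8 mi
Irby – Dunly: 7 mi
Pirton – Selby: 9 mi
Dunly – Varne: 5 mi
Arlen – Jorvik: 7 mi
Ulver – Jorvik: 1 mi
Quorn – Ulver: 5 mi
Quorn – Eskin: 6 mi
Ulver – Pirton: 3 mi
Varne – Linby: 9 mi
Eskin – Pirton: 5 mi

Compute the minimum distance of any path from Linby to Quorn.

20 mi

Enumerating some paths:
Linby - Varne - Ulver - Quorn: 9+6+5 = 20
Linby - Varne - Eskin - Quorn: 9+8+6 = 23
Linby - Varne - Ulver - Jorvik - Eskin - Quorn: 9+6+1+2+6 = 24
The minimum is 20 mi via Linby - Varne - Ulver - Quorn.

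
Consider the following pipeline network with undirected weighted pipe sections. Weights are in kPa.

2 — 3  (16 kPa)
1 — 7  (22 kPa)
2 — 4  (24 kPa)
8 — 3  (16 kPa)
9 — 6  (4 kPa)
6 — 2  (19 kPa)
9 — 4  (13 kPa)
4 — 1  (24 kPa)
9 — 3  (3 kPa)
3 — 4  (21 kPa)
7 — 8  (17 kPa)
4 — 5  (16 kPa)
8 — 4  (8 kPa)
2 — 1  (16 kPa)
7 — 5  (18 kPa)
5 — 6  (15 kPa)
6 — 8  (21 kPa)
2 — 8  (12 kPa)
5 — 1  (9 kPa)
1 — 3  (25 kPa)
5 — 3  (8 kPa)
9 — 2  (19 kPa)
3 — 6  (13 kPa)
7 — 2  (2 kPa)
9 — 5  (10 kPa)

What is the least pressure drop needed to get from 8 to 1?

28 kPa

Settle nodes by increasing distance from 8:
8: 0
4: 8  (via 8)
2: 12  (via 8)
7: 14  (via 2)
3: 16  (via 8)
9: 19  (via 3)
6: 21  (via 8)
5: 24  (via 4)
1: 28  (via 2)
Shortest route: 8–2–1 = 28 kPa.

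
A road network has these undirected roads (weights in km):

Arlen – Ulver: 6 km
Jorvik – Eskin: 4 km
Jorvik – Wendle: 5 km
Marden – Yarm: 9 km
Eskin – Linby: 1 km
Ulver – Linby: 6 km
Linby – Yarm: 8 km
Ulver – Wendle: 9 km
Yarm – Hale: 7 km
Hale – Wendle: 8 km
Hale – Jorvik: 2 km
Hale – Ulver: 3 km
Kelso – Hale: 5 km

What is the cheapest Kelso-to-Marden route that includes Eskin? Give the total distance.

29 km

Shortest Kelso→Eskin: Kelso–Hale–Jorvik–Eskin = 11
Shortest Eskin→Marden: Eskin–Linby–Yarm–Marden = 18
Total via Eskin: 11 + 18 = 29 km.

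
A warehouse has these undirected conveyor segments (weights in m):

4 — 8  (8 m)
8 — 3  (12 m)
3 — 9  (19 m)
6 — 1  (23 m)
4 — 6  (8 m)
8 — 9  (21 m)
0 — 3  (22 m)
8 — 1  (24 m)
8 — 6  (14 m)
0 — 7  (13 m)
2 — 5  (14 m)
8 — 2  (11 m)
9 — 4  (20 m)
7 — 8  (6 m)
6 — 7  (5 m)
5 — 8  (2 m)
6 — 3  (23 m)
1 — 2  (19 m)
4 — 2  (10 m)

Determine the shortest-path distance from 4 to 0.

Compare a few routes:
4 → 8 → 7 → 0: 8+6+13 = 27
4 → 8 → 6 → 7 → 0: 8+14+5+13 = 40
4 → 6 → 7 → 0: 8+5+13 = 26
The minimum is 26 m via 4 → 6 → 7 → 0.

26 m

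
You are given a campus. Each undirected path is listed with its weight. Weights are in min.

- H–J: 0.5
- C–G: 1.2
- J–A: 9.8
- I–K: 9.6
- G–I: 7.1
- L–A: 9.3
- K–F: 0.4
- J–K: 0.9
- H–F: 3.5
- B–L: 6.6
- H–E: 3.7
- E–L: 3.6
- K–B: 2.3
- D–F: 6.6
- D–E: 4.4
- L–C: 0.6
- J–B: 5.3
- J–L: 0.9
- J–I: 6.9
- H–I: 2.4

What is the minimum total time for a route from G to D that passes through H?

11.3 min

Shortest G→H: G–C–L–J–H = 3.2
Best H to D: H–E–D costing 8.1
Total via H: 3.2 + 8.1 = 11.3 min.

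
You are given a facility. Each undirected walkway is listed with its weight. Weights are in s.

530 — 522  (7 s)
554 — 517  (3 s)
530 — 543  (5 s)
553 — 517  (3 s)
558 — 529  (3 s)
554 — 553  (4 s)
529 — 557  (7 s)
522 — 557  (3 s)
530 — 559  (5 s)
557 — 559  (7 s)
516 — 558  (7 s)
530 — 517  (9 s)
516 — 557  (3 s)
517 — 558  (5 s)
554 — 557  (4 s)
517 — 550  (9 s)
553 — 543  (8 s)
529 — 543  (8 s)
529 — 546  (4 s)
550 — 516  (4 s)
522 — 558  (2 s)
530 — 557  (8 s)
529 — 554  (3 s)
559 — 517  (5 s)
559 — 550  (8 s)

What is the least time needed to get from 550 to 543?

Enumerating some paths:
550 - 516 - 557 - 530 - 543: 4+3+8+5 = 20
550 - 559 - 530 - 543: 8+5+5 = 18
The minimum is 18 s via 550 - 559 - 530 - 543.

18 s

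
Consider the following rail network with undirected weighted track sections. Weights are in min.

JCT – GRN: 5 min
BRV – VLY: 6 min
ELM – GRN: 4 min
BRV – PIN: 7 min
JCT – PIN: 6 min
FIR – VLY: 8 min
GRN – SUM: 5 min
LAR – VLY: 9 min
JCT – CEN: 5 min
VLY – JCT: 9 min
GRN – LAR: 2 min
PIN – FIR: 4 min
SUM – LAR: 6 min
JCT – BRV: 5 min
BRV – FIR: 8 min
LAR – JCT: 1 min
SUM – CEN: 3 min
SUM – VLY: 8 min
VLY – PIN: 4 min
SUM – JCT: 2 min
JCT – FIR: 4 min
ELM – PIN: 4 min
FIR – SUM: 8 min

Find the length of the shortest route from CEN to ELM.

12 min

Shortest distances from CEN:
CEN: 0
SUM: 3  (via CEN)
JCT: 5  (via CEN)
LAR: 6  (via JCT)
GRN: 8  (via SUM)
FIR: 9  (via JCT)
BRV: 10  (via JCT)
PIN: 11  (via JCT)
VLY: 11  (via SUM)
ELM: 12  (via GRN)
Shortest route: CEN → SUM → GRN → ELM = 12 min.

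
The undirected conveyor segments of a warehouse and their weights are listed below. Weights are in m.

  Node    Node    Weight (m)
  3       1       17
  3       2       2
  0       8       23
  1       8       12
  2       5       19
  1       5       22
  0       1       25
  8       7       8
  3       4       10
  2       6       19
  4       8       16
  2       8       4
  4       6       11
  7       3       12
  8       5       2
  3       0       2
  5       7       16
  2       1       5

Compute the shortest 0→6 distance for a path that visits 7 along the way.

45 m

Shortest 0→7: 0–3–7 = 14
Best 7 to 6: 7–8–2–6 costing 31
Total via 7: 14 + 31 = 45 m.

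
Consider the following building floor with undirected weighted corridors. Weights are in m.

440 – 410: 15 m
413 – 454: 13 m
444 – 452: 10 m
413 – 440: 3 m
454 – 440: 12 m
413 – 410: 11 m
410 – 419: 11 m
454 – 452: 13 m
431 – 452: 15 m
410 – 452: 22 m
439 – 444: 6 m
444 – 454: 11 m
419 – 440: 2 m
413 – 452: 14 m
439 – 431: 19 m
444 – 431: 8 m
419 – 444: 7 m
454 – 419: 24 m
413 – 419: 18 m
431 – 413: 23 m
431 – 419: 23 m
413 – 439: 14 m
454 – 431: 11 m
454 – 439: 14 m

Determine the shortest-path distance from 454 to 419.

14 m

Candidate routes:
454 → 419: 24 = 24
454 → 413 → 440 → 419: 13+3+2 = 18
454 → 444 → 419: 11+7 = 18
454 → 440 → 419: 12+2 = 14
The minimum is 14 m via 454 → 440 → 419.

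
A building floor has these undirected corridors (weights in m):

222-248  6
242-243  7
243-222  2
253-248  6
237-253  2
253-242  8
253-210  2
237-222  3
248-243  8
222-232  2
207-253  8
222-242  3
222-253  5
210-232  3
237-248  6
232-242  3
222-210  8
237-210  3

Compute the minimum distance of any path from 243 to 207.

Shortest distances from 243:
243: 0
222: 2  (via 243)
232: 4  (via 222)
242: 5  (via 222)
237: 5  (via 222)
253: 7  (via 222)
210: 7  (via 232)
248: 8  (via 243)
207: 15  (via 253)
Shortest route: 243 → 222 → 253 → 207 = 15 m.

15 m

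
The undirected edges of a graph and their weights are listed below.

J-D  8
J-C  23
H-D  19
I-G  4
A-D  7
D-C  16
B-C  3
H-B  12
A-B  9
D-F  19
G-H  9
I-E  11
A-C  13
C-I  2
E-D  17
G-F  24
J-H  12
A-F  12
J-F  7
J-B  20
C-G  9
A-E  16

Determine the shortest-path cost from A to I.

Settle nodes by increasing distance from A:
A: 0
D: 7  (via A)
B: 9  (via A)
C: 12  (via B)
F: 12  (via A)
I: 14  (via C)
Shortest route: A → B → C → I = 14.

14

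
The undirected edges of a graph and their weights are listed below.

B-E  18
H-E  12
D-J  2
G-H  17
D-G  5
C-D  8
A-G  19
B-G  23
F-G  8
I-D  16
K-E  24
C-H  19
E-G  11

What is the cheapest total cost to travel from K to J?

42

Settle nodes by increasing distance from K:
K: 0
E: 24  (via K)
G: 35  (via E)
H: 36  (via E)
D: 40  (via G)
B: 42  (via E)
J: 42  (via D)
Shortest route: K → E → G → D → J = 42.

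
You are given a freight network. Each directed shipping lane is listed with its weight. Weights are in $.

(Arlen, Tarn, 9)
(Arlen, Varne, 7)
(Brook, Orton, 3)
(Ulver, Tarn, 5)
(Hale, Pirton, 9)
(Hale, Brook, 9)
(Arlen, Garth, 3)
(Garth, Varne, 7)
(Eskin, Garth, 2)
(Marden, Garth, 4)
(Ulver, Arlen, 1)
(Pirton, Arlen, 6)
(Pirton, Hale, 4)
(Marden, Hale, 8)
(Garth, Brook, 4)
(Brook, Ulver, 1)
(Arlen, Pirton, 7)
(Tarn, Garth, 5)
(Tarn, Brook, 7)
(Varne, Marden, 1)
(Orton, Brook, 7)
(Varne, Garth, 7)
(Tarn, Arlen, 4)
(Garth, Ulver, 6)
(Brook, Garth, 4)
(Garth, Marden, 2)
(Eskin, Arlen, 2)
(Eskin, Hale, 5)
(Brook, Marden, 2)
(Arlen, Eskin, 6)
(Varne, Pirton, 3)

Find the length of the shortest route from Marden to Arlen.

$10

Settle nodes by increasing distance from Marden:
Marden: 0
Garth: 4  (via Marden)
Brook: 8  (via Garth)
Hale: 8  (via Marden)
Ulver: 9  (via Brook)
Arlen: 10  (via Ulver)
Shortest route: Marden → Garth → Brook → Ulver → Arlen = $10.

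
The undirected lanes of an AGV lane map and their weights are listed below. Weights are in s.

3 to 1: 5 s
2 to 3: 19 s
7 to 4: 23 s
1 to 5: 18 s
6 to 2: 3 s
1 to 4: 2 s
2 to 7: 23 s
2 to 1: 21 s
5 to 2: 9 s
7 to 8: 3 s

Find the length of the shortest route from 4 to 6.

Settle nodes by increasing distance from 4:
4: 0
1: 2  (via 4)
3: 7  (via 1)
5: 20  (via 1)
2: 23  (via 1)
7: 23  (via 4)
6: 26  (via 2)
Shortest route: 4–1–2–6 = 26 s.

26 s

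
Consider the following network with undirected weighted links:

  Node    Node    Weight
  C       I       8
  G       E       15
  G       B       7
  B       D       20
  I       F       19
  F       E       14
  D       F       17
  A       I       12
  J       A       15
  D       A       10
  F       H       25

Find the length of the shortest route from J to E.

Settle nodes by increasing distance from J:
J: 0
A: 15  (via J)
D: 25  (via A)
I: 27  (via A)
C: 35  (via I)
F: 42  (via D)
B: 45  (via D)
G: 52  (via B)
E: 56  (via F)
Shortest route: J–A–D–F–E = 56.

56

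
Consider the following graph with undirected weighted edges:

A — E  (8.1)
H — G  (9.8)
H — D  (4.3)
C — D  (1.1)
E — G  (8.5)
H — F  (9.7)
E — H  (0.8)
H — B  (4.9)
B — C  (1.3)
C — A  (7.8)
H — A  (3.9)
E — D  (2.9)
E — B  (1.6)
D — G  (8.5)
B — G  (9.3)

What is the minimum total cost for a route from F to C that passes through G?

28.6

Shortest F→G: F → H → E → G = 19
Shortest G→C: G → D → C = 9.6
Total via G: 19 + 9.6 = 28.6.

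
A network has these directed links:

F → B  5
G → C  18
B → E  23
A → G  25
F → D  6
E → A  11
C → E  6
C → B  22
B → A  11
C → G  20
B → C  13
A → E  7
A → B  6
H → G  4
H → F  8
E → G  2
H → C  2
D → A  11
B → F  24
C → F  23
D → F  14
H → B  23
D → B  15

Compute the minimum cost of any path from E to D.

Compare a few routes:
E–G–C–F–D: 2+18+23+6 = 49
E–A–B–F–D: 11+6+24+6 = 47
E–G–C–B–F–D: 2+18+22+24+6 = 72
E–A–B–C–F–D: 11+6+13+23+6 = 59
Cheapest is E–A–B–F–D at 47.

47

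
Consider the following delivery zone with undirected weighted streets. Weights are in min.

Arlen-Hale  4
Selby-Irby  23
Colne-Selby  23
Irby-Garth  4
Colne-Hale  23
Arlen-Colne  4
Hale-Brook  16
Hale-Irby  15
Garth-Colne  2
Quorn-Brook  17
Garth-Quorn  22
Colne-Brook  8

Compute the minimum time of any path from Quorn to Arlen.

Enumerating some paths:
Quorn–Garth–Colne–Arlen: 22+2+4 = 28
Quorn–Brook–Colne–Arlen: 17+8+4 = 29
Cheapest is Quorn–Garth–Colne–Arlen at 28 min.

28 min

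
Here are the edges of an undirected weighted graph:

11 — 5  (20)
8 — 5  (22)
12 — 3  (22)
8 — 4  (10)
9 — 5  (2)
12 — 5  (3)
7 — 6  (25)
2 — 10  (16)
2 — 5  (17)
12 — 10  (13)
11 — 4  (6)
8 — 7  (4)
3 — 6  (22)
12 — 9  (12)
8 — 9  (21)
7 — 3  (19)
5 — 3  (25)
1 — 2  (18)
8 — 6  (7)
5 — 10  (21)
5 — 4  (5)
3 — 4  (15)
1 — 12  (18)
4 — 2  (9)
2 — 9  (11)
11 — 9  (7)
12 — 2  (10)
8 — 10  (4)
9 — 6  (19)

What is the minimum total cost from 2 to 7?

Compare a few routes:
2 → 10 → 8 → 7: 16+4+4 = 24
2 → 4 → 8 → 7: 9+10+4 = 23
2 → 9 → 5 → 4 → 8 → 7: 11+2+5+10+4 = 32
2 → 12 → 10 → 8 → 7: 10+13+4+4 = 31
The minimum is 23 via 2 → 4 → 8 → 7.

23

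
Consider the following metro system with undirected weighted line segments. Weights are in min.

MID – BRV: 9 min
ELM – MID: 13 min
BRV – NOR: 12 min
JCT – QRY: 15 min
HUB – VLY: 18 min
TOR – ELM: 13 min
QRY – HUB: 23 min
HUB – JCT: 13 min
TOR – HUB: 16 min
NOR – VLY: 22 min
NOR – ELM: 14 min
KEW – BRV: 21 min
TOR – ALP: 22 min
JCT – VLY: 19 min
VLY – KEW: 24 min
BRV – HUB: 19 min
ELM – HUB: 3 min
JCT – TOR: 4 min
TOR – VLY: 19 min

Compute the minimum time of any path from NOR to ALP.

Shortest distances from NOR:
NOR: 0
BRV: 12  (via NOR)
ELM: 14  (via NOR)
HUB: 17  (via ELM)
MID: 21  (via BRV)
VLY: 22  (via NOR)
TOR: 27  (via ELM)
JCT: 30  (via HUB)
KEW: 33  (via BRV)
QRY: 40  (via HUB)
ALP: 49  (via TOR)
Shortest route: NOR → ELM → TOR → ALP = 49 min.

49 min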